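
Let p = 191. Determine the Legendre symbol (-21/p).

1

First reduce: -21 ≡ 170 (mod 191).
Pull out 2: since 191 ≡ 7 (mod 8), (2/191) = +1.
Reciprocity: 85 ≡ 1 and 191 ≡ 3 (mod 4), so (85/191) = +(191/85).
Reduce top mod 85: now compute (21/85).
Reciprocity: 21 ≡ 1 and 85 ≡ 1 (mod 4), so (21/85) = +(85/21).
Reduce top mod 21: now compute (1/21).
Reached (1/21) = 1. Collecting the sign flips along the way, the symbol is +1.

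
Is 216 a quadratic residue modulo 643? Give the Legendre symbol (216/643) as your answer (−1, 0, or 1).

1

Pull out 2^3: since 643 ≡ 3 (mod 8), (2/643) = -1, so (2/643)^3 = -1.
Reciprocity: 27 ≡ 3 and 643 ≡ 3 (mod 4), so (27/643) = −(643/27).
Reduce top mod 27: now compute (22/27).
Pull out 2: since 27 ≡ 3 (mod 8), (2/27) = -1.
Reciprocity: 11 ≡ 3 and 27 ≡ 3 (mod 4), so (11/27) = −(27/11).
Reduce top mod 11: now compute (5/11).
Reciprocity: 5 ≡ 1 and 11 ≡ 3 (mod 4), so (5/11) = +(11/5).
Reduce top mod 5: now compute (1/5).
Reached (1/5) = 1. Collecting the sign flips along the way, the symbol is +1.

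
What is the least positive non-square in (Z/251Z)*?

(2/251) = −1, so 2 is the smallest positive non-residue mod 251.

2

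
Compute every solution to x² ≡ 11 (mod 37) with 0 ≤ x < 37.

14, 23

37 ≡ 1 (mod 4), so we find a root by search.
Trying successive values, 14² = 196 ≡ 11 (mod 37). The other root is 37 − 14 = 23.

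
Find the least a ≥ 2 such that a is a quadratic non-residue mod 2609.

(2/2609) = +1, so 2 is a residue.
(3/2609) = −1, so 3 is the smallest positive non-residue mod 2609.

3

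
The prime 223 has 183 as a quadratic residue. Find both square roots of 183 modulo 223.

39, 184

Since 223 ≡ 3 (mod 4), a square root of 183 is 183^((223+1)/4) = 183^56 mod 223.
Repeated squaring: 183^2≡39, 183^4≡183, 183^8≡39, 183^16≡183, 183^32≡39 (mod 223).
183^56 = 183^(32+16+8) ≡ 39 (mod 223).
Check: 39² = 1521 ≡ 183 (mod 223). The two roots are 39 and 184.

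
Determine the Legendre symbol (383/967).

Reciprocity: 383 ≡ 3 and 967 ≡ 3 (mod 4), so (383/967) = −(967/383).
Reduce top mod 383: now compute (201/383).
Reciprocity: 201 ≡ 1 and 383 ≡ 3 (mod 4), so (201/383) = +(383/201).
Reduce top mod 201: now compute (182/201).
Pull out 2: since 201 ≡ 1 (mod 8), (2/201) = +1.
Reciprocity: 91 ≡ 3 and 201 ≡ 1 (mod 4), so (91/201) = +(201/91).
Reduce top mod 91: now compute (19/91).
Reciprocity: 19 ≡ 3 and 91 ≡ 3 (mod 4), so (19/91) = −(91/19).
Reduce top mod 19: now compute (15/19).
Reciprocity: 15 ≡ 3 and 19 ≡ 3 (mod 4), so (15/19) = −(19/15).
Reduce top mod 15: now compute (4/15).
Pull out 2^2: since 15 ≡ 7 (mod 8), (2/15) = +1, so (2/15)^2 = +1.
Reached (1/15) = 1. Collecting the sign flips along the way, the symbol is -1.

-1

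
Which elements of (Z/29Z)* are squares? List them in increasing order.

1,4,5,6,7,9,13,16,20,22,23,24,25,28

Square k = 1,…,14 (k and 29−k give the same square):
1²=1, 2²=4, 3²=9, 4²=16, 5²=25, 6²≡7, 7²≡20, 8²≡6, 9²≡23, 10²≡13, 11²≡5, 12²≡28, 13²≡24, 14²≡22 (mod 29).
So the quadratic residues mod 29 are {1, 4, 5, 6, 7, 9, 13, 16, 20, 22, 23, 24, 25, 28}.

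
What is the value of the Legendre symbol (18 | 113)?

Pull out 2: since 113 ≡ 1 (mod 8), (2/113) = +1.
Reciprocity: 9 ≡ 1 and 113 ≡ 1 (mod 4), so (9/113) = +(113/9).
Reduce top mod 9: now compute (5/9).
Reciprocity: 5 ≡ 1 and 9 ≡ 1 (mod 4), so (5/9) = +(9/5).
Reduce top mod 5: now compute (4/5).
Pull out 2^2: since 5 ≡ 5 (mod 8), (2/5) = -1, so (2/5)^2 = +1.
Reached (1/5) = 1. Collecting the sign flips along the way, the symbol is +1.

1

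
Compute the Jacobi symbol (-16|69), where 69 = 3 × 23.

1

First reduce: -16 ≡ 53 (mod 69).
Reciprocity: 53 ≡ 1 and 69 ≡ 1 (mod 4), so (53/69) = +(69/53).
Reduce top mod 53: now compute (16/53).
Pull out 2^4: since 53 ≡ 5 (mod 8), (2/53) = -1, so (2/53)^4 = +1.
Reached (1/53) = 1. Collecting the sign flips along the way, the symbol is +1.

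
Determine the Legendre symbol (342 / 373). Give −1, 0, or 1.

Pull out 2: since 373 ≡ 5 (mod 8), (2/373) = -1.
Reciprocity: 171 ≡ 3 and 373 ≡ 1 (mod 4), so (171/373) = +(373/171).
Reduce top mod 171: now compute (31/171).
Reciprocity: 31 ≡ 3 and 171 ≡ 3 (mod 4), so (31/171) = −(171/31).
Reduce top mod 31: now compute (16/31).
Pull out 2^4: since 31 ≡ 7 (mod 8), (2/31) = +1, so (2/31)^4 = +1.
Reached (1/31) = 1. Collecting the sign flips along the way, the symbol is +1.

1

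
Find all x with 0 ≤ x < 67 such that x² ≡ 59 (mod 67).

Since 67 ≡ 3 (mod 4), a square root of 59 is 59^((67+1)/4) = 59^17 mod 67.
Repeated squaring: 59^2≡64, 59^4≡9, 59^8≡14, 59^16≡62 (mod 67).
59^17 = 59^(16+1) ≡ 40 (mod 67).
Check: 40² = 1600 ≡ 59 (mod 67). The two roots are 27 and 40.

27, 40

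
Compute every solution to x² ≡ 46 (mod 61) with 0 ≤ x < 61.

61 ≡ 1 (mod 4), so we find a root by search.
Trying successive values, 30² = 900 ≡ 46 (mod 61). The other root is 61 − 30 = 31.

30, 31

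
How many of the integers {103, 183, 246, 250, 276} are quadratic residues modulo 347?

3

(103/347) = -1 → non-residue.
(183/347) = +1 → QR.
(246/347) = +1 → QR.
(250/347) = +1 → QR.
(276/347) = -1 → non-residue.
Total quadratic residues among the 5: 3.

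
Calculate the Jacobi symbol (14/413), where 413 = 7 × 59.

Pull out 2: since 413 ≡ 5 (mod 8), (2/413) = -1.
Reciprocity: 7 ≡ 3 and 413 ≡ 1 (mod 4), so (7/413) = +(413/7).
Reduce top mod 7: now compute (0/7).
Top reduces to 0: gcd > 1, so the symbol is 0.

0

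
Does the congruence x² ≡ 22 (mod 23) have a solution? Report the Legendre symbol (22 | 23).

-1

Pull out 2: since 23 ≡ 7 (mod 8), (2/23) = +1.
Reciprocity: 11 ≡ 3 and 23 ≡ 3 (mod 4), so (11/23) = −(23/11).
Reduce top mod 11: now compute (1/11).
Reached (1/11) = 1. Collecting the sign flips along the way, the symbol is -1.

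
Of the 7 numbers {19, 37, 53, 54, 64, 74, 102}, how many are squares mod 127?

4

(19/127) = +1 → QR.
(37/127) = +1 → QR.
(53/127) = -1 → non-residue.
(54/127) = -1 → non-residue.
(64/127) = +1 → QR.
(74/127) = +1 → QR.
(102/127) = -1 → non-residue.
Total quadratic residues among the 7: 4.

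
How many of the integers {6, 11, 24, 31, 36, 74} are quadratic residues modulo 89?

2

(6/89) = -1 → non-residue.
(11/89) = +1 → QR.
(24/89) = -1 → non-residue.
(31/89) = -1 → non-residue.
(36/89) = +1 → QR.
(74/89) = -1 → non-residue.
Total quadratic residues among the 6: 2.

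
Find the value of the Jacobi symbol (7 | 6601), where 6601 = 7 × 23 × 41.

0

Reciprocity: 7 ≡ 3 and 6601 ≡ 1 (mod 4), so (7/6601) = +(6601/7).
Reduce top mod 7: now compute (0/7).
Top reduces to 0: gcd > 1, so the symbol is 0.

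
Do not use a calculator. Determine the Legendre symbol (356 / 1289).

Pull out 2^2: since 1289 ≡ 1 (mod 8), (2/1289) = +1, so (2/1289)^2 = +1.
Reciprocity: 89 ≡ 1 and 1289 ≡ 1 (mod 4), so (89/1289) = +(1289/89).
Reduce top mod 89: now compute (43/89).
Reciprocity: 43 ≡ 3 and 89 ≡ 1 (mod 4), so (43/89) = +(89/43).
Reduce top mod 43: now compute (3/43).
Reciprocity: 3 ≡ 3 and 43 ≡ 3 (mod 4), so (3/43) = −(43/3).
Reduce top mod 3: now compute (1/3).
Reached (1/3) = 1. Collecting the sign flips along the way, the symbol is -1.

-1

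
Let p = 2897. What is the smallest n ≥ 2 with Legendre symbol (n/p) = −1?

(2/2897) = +1, so 2 is a residue.
(3/2897) = −1, so 3 is the smallest positive non-residue mod 2897.

3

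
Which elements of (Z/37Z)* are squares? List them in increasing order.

Square k = 1,…,18 (k and 37−k give the same square):
1²=1, 2²=4, 3²=9, 4²=16, 5²=25, 6²=36, 7²≡12, 8²≡27, 9²≡7, 10²≡26, 11²≡10, 12²≡33, 13²≡21, 14²≡11, 15²≡3, 16²≡34, 17²≡30, 18²≡28 (mod 37).
So the quadratic residues mod 37 are {1, 3, 4, 7, 9, 10, 11, 12, 16, 21, 25, 26, 27, 28, 30, 33, 34, 36}.

1,3,4,7,9,10,11,12,16,21,25,26,27,28,30,33,34,36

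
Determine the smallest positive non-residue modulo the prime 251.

2

(2/251) = −1, so 2 is the smallest positive non-residue mod 251.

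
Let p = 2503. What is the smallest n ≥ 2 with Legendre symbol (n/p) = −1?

(2/2503) = +1, so 2 is a residue.
(3/2503) = −1, so 3 is the smallest positive non-residue mod 2503.

3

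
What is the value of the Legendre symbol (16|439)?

Euler's criterion: (16/439) ≡ 16^219 (mod 439).
16^2 ≡ 256 (mod 439)
16^4 ≡ 125 (mod 439)
16^8 ≡ 260 (mod 439)
16^16 ≡ 433 (mod 439)
16^32 ≡ 36 (mod 439)
16^64 ≡ 418 (mod 439)
16^128 ≡ 2 (mod 439)
16^219 = 16^(128+64+16+8+2+1) ≡ 1 (mod 439).
Result is 1, so (16/439) = 1.

1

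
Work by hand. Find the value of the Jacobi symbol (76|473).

1

Pull out 2^2: since 473 ≡ 1 (mod 8), (2/473) = +1, so (2/473)^2 = +1.
Reciprocity: 19 ≡ 3 and 473 ≡ 1 (mod 4), so (19/473) = +(473/19).
Reduce top mod 19: now compute (17/19).
Reciprocity: 17 ≡ 1 and 19 ≡ 3 (mod 4), so (17/19) = +(19/17).
Reduce top mod 17: now compute (2/17).
Pull out 2: since 17 ≡ 1 (mod 8), (2/17) = +1.
Reached (1/17) = 1. Collecting the sign flips along the way, the symbol is +1.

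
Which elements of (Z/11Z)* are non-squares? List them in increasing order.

2, 6, 7, 8, 10

Square k = 1,…,5 (k and 11−k give the same square):
1²=1, 2²=4, 3²=9, 4²≡5, 5²≡3 (mod 11).
The residues are {1, 3, 4, 5, 9}; the non-residues are the remaining 5 nonzero classes.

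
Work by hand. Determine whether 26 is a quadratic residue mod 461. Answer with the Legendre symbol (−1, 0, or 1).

1

Pull out 2: since 461 ≡ 5 (mod 8), (2/461) = -1.
Reciprocity: 13 ≡ 1 and 461 ≡ 1 (mod 4), so (13/461) = +(461/13).
Reduce top mod 13: now compute (6/13).
Pull out 2: since 13 ≡ 5 (mod 8), (2/13) = -1.
Reciprocity: 3 ≡ 3 and 13 ≡ 1 (mod 4), so (3/13) = +(13/3).
Reduce top mod 3: now compute (1/3).
Reached (1/3) = 1. Collecting the sign flips along the way, the symbol is +1.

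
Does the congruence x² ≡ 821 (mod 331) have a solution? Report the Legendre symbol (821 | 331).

-1

First reduce: 821 ≡ 159 (mod 331).
Reciprocity: 159 ≡ 3 and 331 ≡ 3 (mod 4), so (159/331) = −(331/159).
Reduce top mod 159: now compute (13/159).
Reciprocity: 13 ≡ 1 and 159 ≡ 3 (mod 4), so (13/159) = +(159/13).
Reduce top mod 13: now compute (3/13).
Reciprocity: 3 ≡ 3 and 13 ≡ 1 (mod 4), so (3/13) = +(13/3).
Reduce top mod 3: now compute (1/3).
Reached (1/3) = 1. Collecting the sign flips along the way, the symbol is -1.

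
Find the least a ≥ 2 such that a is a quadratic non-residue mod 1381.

2

(2/1381) = −1, so 2 is the smallest positive non-residue mod 1381.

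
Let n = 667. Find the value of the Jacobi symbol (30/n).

Pull out 2: since 667 ≡ 3 (mod 8), (2/667) = -1.
Reciprocity: 15 ≡ 3 and 667 ≡ 3 (mod 4), so (15/667) = −(667/15).
Reduce top mod 15: now compute (7/15).
Reciprocity: 7 ≡ 3 and 15 ≡ 3 (mod 4), so (7/15) = −(15/7).
Reduce top mod 7: now compute (1/7).
Reached (1/7) = 1. Collecting the sign flips along the way, the symbol is -1.

-1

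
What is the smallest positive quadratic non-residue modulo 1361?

(2/1361) = +1, so 2 is a residue.
(3/1361) = −1, so 3 is the smallest positive non-residue mod 1361.

3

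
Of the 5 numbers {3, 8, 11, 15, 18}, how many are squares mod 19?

1

(3/19) = -1 → non-residue.
(8/19) = -1 → non-residue.
(11/19) = +1 → QR.
(15/19) = -1 → non-residue.
(18/19) = -1 → non-residue.
Total quadratic residues among the 5: 1.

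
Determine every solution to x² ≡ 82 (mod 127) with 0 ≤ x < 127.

Since 127 ≡ 3 (mod 4), a square root of 82 is 82^((127+1)/4) = 82^32 mod 127.
Repeated squaring: 82^2≡120, 82^4≡49, 82^8≡115, 82^16≡17, 82^32≡35 (mod 127).
82^32 = 82^(32) ≡ 35 (mod 127).
Check: 35² = 1225 ≡ 82 (mod 127). The two roots are 35 and 92.

35, 92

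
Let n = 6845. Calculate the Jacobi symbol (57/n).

-1

Reciprocity: 57 ≡ 1 and 6845 ≡ 1 (mod 4), so (57/6845) = +(6845/57).
Reduce top mod 57: now compute (5/57).
Reciprocity: 5 ≡ 1 and 57 ≡ 1 (mod 4), so (5/57) = +(57/5).
Reduce top mod 5: now compute (2/5).
Pull out 2: since 5 ≡ 5 (mod 8), (2/5) = -1.
Reached (1/5) = 1. Collecting the sign flips along the way, the symbol is -1.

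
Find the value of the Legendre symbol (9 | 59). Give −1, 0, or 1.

Reciprocity: 9 ≡ 1 and 59 ≡ 3 (mod 4), so (9/59) = +(59/9).
Reduce top mod 9: now compute (5/9).
Reciprocity: 5 ≡ 1 and 9 ≡ 1 (mod 4), so (5/9) = +(9/5).
Reduce top mod 5: now compute (4/5).
Pull out 2^2: since 5 ≡ 5 (mod 8), (2/5) = -1, so (2/5)^2 = +1.
Reached (1/5) = 1. Collecting the sign flips along the way, the symbol is +1.

1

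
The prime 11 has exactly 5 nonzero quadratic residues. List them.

1,3,4,5,9

Square k = 1,…,5 (k and 11−k give the same square):
1²=1, 2²=4, 3²=9, 4²≡5, 5²≡3 (mod 11).
So the quadratic residues mod 11 are {1, 3, 4, 5, 9}.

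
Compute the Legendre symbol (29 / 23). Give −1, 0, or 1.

1

First reduce: 29 ≡ 6 (mod 23).
Pull out 2: since 23 ≡ 7 (mod 8), (2/23) = +1.
Reciprocity: 3 ≡ 3 and 23 ≡ 3 (mod 4), so (3/23) = −(23/3).
Reduce top mod 3: now compute (2/3).
Pull out 2: since 3 ≡ 3 (mod 8), (2/3) = -1.
Reached (1/3) = 1. Collecting the sign flips along the way, the symbol is +1.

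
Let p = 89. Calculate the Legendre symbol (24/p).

-1

Pull out 2^3: since 89 ≡ 1 (mod 8), (2/89) = +1, so (2/89)^3 = +1.
Reciprocity: 3 ≡ 3 and 89 ≡ 1 (mod 4), so (3/89) = +(89/3).
Reduce top mod 3: now compute (2/3).
Pull out 2: since 3 ≡ 3 (mod 8), (2/3) = -1.
Reached (1/3) = 1. Collecting the sign flips along the way, the symbol is -1.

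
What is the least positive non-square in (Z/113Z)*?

(2/113) = +1, so 2 is a residue.
(3/113) = −1, so 3 is the smallest positive non-residue mod 113.

3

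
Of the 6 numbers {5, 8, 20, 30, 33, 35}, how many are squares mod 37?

2

(5/37) = -1 → non-residue.
(8/37) = -1 → non-residue.
(20/37) = -1 → non-residue.
(30/37) = +1 → QR.
(33/37) = +1 → QR.
(35/37) = -1 → non-residue.
Total quadratic residues among the 6: 2.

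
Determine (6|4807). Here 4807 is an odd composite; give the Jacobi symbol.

-1

Pull out 2: since 4807 ≡ 7 (mod 8), (2/4807) = +1.
Reciprocity: 3 ≡ 3 and 4807 ≡ 3 (mod 4), so (3/4807) = −(4807/3).
Reduce top mod 3: now compute (1/3).
Reached (1/3) = 1. Collecting the sign flips along the way, the symbol is -1.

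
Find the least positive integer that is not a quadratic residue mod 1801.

(2/1801) = +1, so 2 is a residue.
(3/1801) = +1, so 3 is a residue.
(4/1801) = +1, so 4 is a residue.
(5/1801) = +1, so 5 is a residue.
(6/1801) = +1, so 6 is a residue.
(7/1801) = +1, so 7 is a residue.
(8/1801) = +1, so 8 is a residue.
(9/1801) = +1, so 9 is a residue.
(10/1801) = +1, so 10 is a residue.
(11/1801) = −1, so 11 is the smallest positive non-residue mod 1801.

11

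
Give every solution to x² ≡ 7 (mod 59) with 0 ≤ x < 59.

19, 40

Since 59 ≡ 3 (mod 4), a square root of 7 is 7^((59+1)/4) = 7^15 mod 59.
Repeated squaring: 7^2≡49, 7^4≡41, 7^8≡29 (mod 59).
7^15 = 7^(8+4+2+1) ≡ 19 (mod 59).
Check: 19² = 361 ≡ 7 (mod 59). The two roots are 19 and 40.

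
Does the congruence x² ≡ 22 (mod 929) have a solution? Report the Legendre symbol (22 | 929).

1

Euler's criterion: (22/929) ≡ 22^464 (mod 929).
22^2 ≡ 484 (mod 929)
22^4 ≡ 148 (mod 929)
22^8 ≡ 537 (mod 929)
22^16 ≡ 379 (mod 929)
22^32 ≡ 575 (mod 929)
22^64 ≡ 830 (mod 929)
22^128 ≡ 511 (mod 929)
22^256 ≡ 72 (mod 929)
22^464 = 22^(256+128+64+16) ≡ 1 (mod 929).
Result is 1, so (22/929) = 1.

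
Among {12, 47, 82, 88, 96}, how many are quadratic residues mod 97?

(12/97) = +1 → QR.
(47/97) = +1 → QR.
(82/97) = -1 → non-residue.
(88/97) = +1 → QR.
(96/97) = +1 → QR.
Total quadratic residues among the 5: 4.

4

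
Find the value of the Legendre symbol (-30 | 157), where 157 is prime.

1

Euler's criterion: (-30/157) ≡ 127^78 (mod 157).
127^2 ≡ 115 (mod 157)
127^4 ≡ 37 (mod 157)
127^8 ≡ 113 (mod 157)
127^16 ≡ 52 (mod 157)
127^32 ≡ 35 (mod 157)
127^64 ≡ 126 (mod 157)
127^78 = 127^(64+8+4+2) ≡ 1 (mod 157).
Result is 1, so (-30/157) = 1.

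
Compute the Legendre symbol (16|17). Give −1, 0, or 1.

1

Euler's criterion: (16/17) ≡ 16^8 (mod 17).
16^2 ≡ 1 (mod 17)
16^4 ≡ 1 (mod 17)
16^8 ≡ 1 (mod 17)
16^8 = 16^(8) ≡ 1 (mod 17).
Result is 1, so (16/17) = 1.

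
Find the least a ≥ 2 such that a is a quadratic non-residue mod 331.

2

(2/331) = −1, so 2 is the smallest positive non-residue mod 331.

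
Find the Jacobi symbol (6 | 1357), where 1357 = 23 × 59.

-1

Pull out 2: since 1357 ≡ 5 (mod 8), (2/1357) = -1.
Reciprocity: 3 ≡ 3 and 1357 ≡ 1 (mod 4), so (3/1357) = +(1357/3).
Reduce top mod 3: now compute (1/3).
Reached (1/3) = 1. Collecting the sign flips along the way, the symbol is -1.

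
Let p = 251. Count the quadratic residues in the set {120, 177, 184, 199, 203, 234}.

(120/251) = -1 → non-residue.
(177/251) = -1 → non-residue.
(184/251) = -1 → non-residue.
(199/251) = -1 → non-residue.
(203/251) = -1 → non-residue.
(234/251) = -1 → non-residue.
Total quadratic residues among the 6: 0.

0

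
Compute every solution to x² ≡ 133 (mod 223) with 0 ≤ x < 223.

53, 170

Since 223 ≡ 3 (mod 4), a square root of 133 is 133^((223+1)/4) = 133^56 mod 223.
Repeated squaring: 133^2≡72, 133^4≡55, 133^8≡126, 133^16≡43, 133^32≡65 (mod 223).
133^56 = 133^(32+16+8) ≡ 53 (mod 223).
Check: 53² = 2809 ≡ 133 (mod 223). The two roots are 53 and 170.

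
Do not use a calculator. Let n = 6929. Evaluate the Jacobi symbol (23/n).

Reciprocity: 23 ≡ 3 and 6929 ≡ 1 (mod 4), so (23/6929) = +(6929/23).
Reduce top mod 23: now compute (6/23).
Pull out 2: since 23 ≡ 7 (mod 8), (2/23) = +1.
Reciprocity: 3 ≡ 3 and 23 ≡ 3 (mod 4), so (3/23) = −(23/3).
Reduce top mod 3: now compute (2/3).
Pull out 2: since 3 ≡ 3 (mod 8), (2/3) = -1.
Reached (1/3) = 1. Collecting the sign flips along the way, the symbol is +1.

1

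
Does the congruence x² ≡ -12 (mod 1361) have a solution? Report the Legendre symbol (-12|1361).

First reduce: -12 ≡ 1349 (mod 1361).
Reciprocity: 1349 ≡ 1 and 1361 ≡ 1 (mod 4), so (1349/1361) = +(1361/1349).
Reduce top mod 1349: now compute (12/1349).
Pull out 2^2: since 1349 ≡ 5 (mod 8), (2/1349) = -1, so (2/1349)^2 = +1.
Reciprocity: 3 ≡ 3 and 1349 ≡ 1 (mod 4), so (3/1349) = +(1349/3).
Reduce top mod 3: now compute (2/3).
Pull out 2: since 3 ≡ 3 (mod 8), (2/3) = -1.
Reached (1/3) = 1. Collecting the sign flips along the way, the symbol is -1.

-1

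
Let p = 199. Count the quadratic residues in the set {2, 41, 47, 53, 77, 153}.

(2/199) = +1 → QR.
(41/199) = -1 → non-residue.
(47/199) = +1 → QR.
(53/199) = +1 → QR.
(77/199) = -1 → non-residue.
(153/199) = -1 → non-residue.
Total quadratic residues among the 6: 3.

3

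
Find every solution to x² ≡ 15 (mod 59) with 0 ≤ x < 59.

29, 30

Since 59 ≡ 3 (mod 4), a square root of 15 is 15^((59+1)/4) = 15^15 mod 59.
Repeated squaring: 15^2≡48, 15^4≡3, 15^8≡9 (mod 59).
15^15 = 15^(8+4+2+1) ≡ 29 (mod 59).
Check: 29² = 841 ≡ 15 (mod 59). The two roots are 29 and 30.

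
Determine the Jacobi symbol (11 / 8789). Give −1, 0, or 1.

0

Reciprocity: 11 ≡ 3 and 8789 ≡ 1 (mod 4), so (11/8789) = +(8789/11).
Reduce top mod 11: now compute (0/11).
Top reduces to 0: gcd > 1, so the symbol is 0.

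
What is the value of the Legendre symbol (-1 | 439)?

-1

First reduce: -1 ≡ 438 (mod 439).
Pull out 2: since 439 ≡ 7 (mod 8), (2/439) = +1.
Reciprocity: 219 ≡ 3 and 439 ≡ 3 (mod 4), so (219/439) = −(439/219).
Reduce top mod 219: now compute (1/219).
Reached (1/219) = 1. Collecting the sign flips along the way, the symbol is -1.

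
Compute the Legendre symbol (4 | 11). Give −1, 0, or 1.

Pull out 2^2: since 11 ≡ 3 (mod 8), (2/11) = -1, so (2/11)^2 = +1.
Reached (1/11) = 1. Collecting the sign flips along the way, the symbol is +1.

1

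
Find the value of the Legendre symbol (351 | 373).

1

Euler's criterion: (351/373) ≡ 351^186 (mod 373).
351^2 ≡ 111 (mod 373)
351^4 ≡ 12 (mod 373)
351^8 ≡ 144 (mod 373)
351^16 ≡ 221 (mod 373)
351^32 ≡ 351 (mod 373)
351^64 ≡ 111 (mod 373)
351^128 ≡ 12 (mod 373)
351^186 = 351^(128+32+16+8+2) ≡ 1 (mod 373).
Result is 1, so (351/373) = 1.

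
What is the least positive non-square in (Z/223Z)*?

(2/223) = +1, so 2 is a residue.
(3/223) = −1, so 3 is the smallest positive non-residue mod 223.

3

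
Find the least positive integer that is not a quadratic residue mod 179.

(2/179) = −1, so 2 is the smallest positive non-residue mod 179.

2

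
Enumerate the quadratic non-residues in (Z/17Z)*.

Square k = 1,…,8 (k and 17−k give the same square):
1²=1, 2²=4, 3²=9, 4²=16, 5²≡8, 6²≡2, 7²≡15, 8²≡13 (mod 17).
The residues are {1, 2, 4, 8, 9, 13, 15, 16}; the non-residues are the remaining 8 nonzero classes.

3,5,6,7,10,11,12,14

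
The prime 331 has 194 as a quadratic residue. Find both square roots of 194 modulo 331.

Since 331 ≡ 3 (mod 4), a square root of 194 is 194^((331+1)/4) = 194^83 mod 331.
Repeated squaring: 194^2≡233, 194^4≡5, 194^8≡25, 194^16≡294, 194^32≡45, 194^64≡39 (mod 331).
194^83 = 194^(64+16+2+1) ≡ 43 (mod 331).
Check: 43² = 1849 ≡ 194 (mod 331). The two roots are 43 and 288.

43, 288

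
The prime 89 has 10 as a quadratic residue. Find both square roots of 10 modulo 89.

89 ≡ 1 (mod 4), so we find a root by search.
Trying successive values, 30² = 900 ≡ 10 (mod 89). The other root is 89 − 30 = 59.

30, 59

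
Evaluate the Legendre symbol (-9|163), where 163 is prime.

-1

First reduce: -9 ≡ 154 (mod 163).
Pull out 2: since 163 ≡ 3 (mod 8), (2/163) = -1.
Reciprocity: 77 ≡ 1 and 163 ≡ 3 (mod 4), so (77/163) = +(163/77).
Reduce top mod 77: now compute (9/77).
Reciprocity: 9 ≡ 1 and 77 ≡ 1 (mod 4), so (9/77) = +(77/9).
Reduce top mod 9: now compute (5/9).
Reciprocity: 5 ≡ 1 and 9 ≡ 1 (mod 4), so (5/9) = +(9/5).
Reduce top mod 5: now compute (4/5).
Pull out 2^2: since 5 ≡ 5 (mod 8), (2/5) = -1, so (2/5)^2 = +1.
Reached (1/5) = 1. Collecting the sign flips along the way, the symbol is -1.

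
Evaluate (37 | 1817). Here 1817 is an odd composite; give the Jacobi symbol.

1

Reciprocity: 37 ≡ 1 and 1817 ≡ 1 (mod 4), so (37/1817) = +(1817/37).
Reduce top mod 37: now compute (4/37).
Pull out 2^2: since 37 ≡ 5 (mod 8), (2/37) = -1, so (2/37)^2 = +1.
Reached (1/37) = 1. Collecting the sign flips along the way, the symbol is +1.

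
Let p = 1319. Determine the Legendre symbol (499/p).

Reciprocity: 499 ≡ 3 and 1319 ≡ 3 (mod 4), so (499/1319) = −(1319/499).
Reduce top mod 499: now compute (321/499).
Reciprocity: 321 ≡ 1 and 499 ≡ 3 (mod 4), so (321/499) = +(499/321).
Reduce top mod 321: now compute (178/321).
Pull out 2: since 321 ≡ 1 (mod 8), (2/321) = +1.
Reciprocity: 89 ≡ 1 and 321 ≡ 1 (mod 4), so (89/321) = +(321/89).
Reduce top mod 89: now compute (54/89).
Pull out 2: since 89 ≡ 1 (mod 8), (2/89) = +1.
Reciprocity: 27 ≡ 3 and 89 ≡ 1 (mod 4), so (27/89) = +(89/27).
Reduce top mod 27: now compute (8/27).
Pull out 2^3: since 27 ≡ 3 (mod 8), (2/27) = -1, so (2/27)^3 = -1.
Reached (1/27) = 1. Collecting the sign flips along the way, the symbol is +1.

1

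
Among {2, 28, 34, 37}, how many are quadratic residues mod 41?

2

(2/41) = +1 → QR.
(28/41) = -1 → non-residue.
(34/41) = -1 → non-residue.
(37/41) = +1 → QR.
Total quadratic residues among the 4: 2.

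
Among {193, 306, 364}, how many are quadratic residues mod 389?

(193/389) = +1 → QR.
(306/389) = -1 → non-residue.
(364/389) = +1 → QR.
Total quadratic residues among the 3: 2.

2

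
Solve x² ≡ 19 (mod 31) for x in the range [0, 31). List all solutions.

9, 22

Since 31 ≡ 3 (mod 4), a square root of 19 is 19^((31+1)/4) = 19^8 mod 31.
Repeated squaring: 19^2≡20, 19^4≡28, 19^8≡9 (mod 31).
19^8 = 19^(8) ≡ 9 (mod 31).
Check: 9² = 81 ≡ 19 (mod 31). The two roots are 9 and 22.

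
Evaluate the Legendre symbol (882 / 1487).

Pull out 2: since 1487 ≡ 7 (mod 8), (2/1487) = +1.
Reciprocity: 441 ≡ 1 and 1487 ≡ 3 (mod 4), so (441/1487) = +(1487/441).
Reduce top mod 441: now compute (164/441).
Pull out 2^2: since 441 ≡ 1 (mod 8), (2/441) = +1, so (2/441)^2 = +1.
Reciprocity: 41 ≡ 1 and 441 ≡ 1 (mod 4), so (41/441) = +(441/41).
Reduce top mod 41: now compute (31/41).
Reciprocity: 31 ≡ 3 and 41 ≡ 1 (mod 4), so (31/41) = +(41/31).
Reduce top mod 31: now compute (10/31).
Pull out 2: since 31 ≡ 7 (mod 8), (2/31) = +1.
Reciprocity: 5 ≡ 1 and 31 ≡ 3 (mod 4), so (5/31) = +(31/5).
Reduce top mod 5: now compute (1/5).
Reached (1/5) = 1. Collecting the sign flips along the way, the symbol is +1.

1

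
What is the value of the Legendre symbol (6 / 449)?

-1

Pull out 2: since 449 ≡ 1 (mod 8), (2/449) = +1.
Reciprocity: 3 ≡ 3 and 449 ≡ 1 (mod 4), so (3/449) = +(449/3).
Reduce top mod 3: now compute (2/3).
Pull out 2: since 3 ≡ 3 (mod 8), (2/3) = -1.
Reached (1/3) = 1. Collecting the sign flips along the way, the symbol is -1.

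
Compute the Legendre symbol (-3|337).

First reduce: -3 ≡ 334 (mod 337).
Pull out 2: since 337 ≡ 1 (mod 8), (2/337) = +1.
Reciprocity: 167 ≡ 3 and 337 ≡ 1 (mod 4), so (167/337) = +(337/167).
Reduce top mod 167: now compute (3/167).
Reciprocity: 3 ≡ 3 and 167 ≡ 3 (mod 4), so (3/167) = −(167/3).
Reduce top mod 3: now compute (2/3).
Pull out 2: since 3 ≡ 3 (mod 8), (2/3) = -1.
Reached (1/3) = 1. Collecting the sign flips along the way, the symbol is +1.

1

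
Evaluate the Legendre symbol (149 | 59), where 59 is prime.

First reduce: 149 ≡ 31 (mod 59).
Reciprocity: 31 ≡ 3 and 59 ≡ 3 (mod 4), so (31/59) = −(59/31).
Reduce top mod 31: now compute (28/31).
Pull out 2^2: since 31 ≡ 7 (mod 8), (2/31) = +1, so (2/31)^2 = +1.
Reciprocity: 7 ≡ 3 and 31 ≡ 3 (mod 4), so (7/31) = −(31/7).
Reduce top mod 7: now compute (3/7).
Reciprocity: 3 ≡ 3 and 7 ≡ 3 (mod 4), so (3/7) = −(7/3).
Reduce top mod 3: now compute (1/3).
Reached (1/3) = 1. Collecting the sign flips along the way, the symbol is -1.

-1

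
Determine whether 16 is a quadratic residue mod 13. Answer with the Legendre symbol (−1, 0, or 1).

1

Euler's criterion: (16/13) ≡ 3^6 (mod 13).
3^2 ≡ 9 (mod 13)
3^4 ≡ 3 (mod 13)
3^6 = 3^(4+2) ≡ 1 (mod 13).
Result is 1, so (16/13) = 1.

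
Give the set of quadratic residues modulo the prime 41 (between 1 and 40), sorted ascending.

Square k = 1,…,20 (k and 41−k give the same square):
1²=1, 2²=4, 3²=9, 4²=16, 5²=25, 6²=36, 7²≡8, 8²≡23, 9²≡40, 10²≡18, 11²≡39, 12²≡21, 13²≡5, 14²≡32, 15²≡20, 16²≡10, 17²≡2, 18²≡37, 19²≡33, 20²≡31 (mod 41).
So the quadratic residues mod 41 are {1, 2, 4, 5, 8, 9, 10, 16, 18, 20, 21, 23, 25, 31, 32, 33, 36, 37, 39, 40}.

1,2,4,5,8,9,10,16,18,20,21,23,25,31,32,33,36,37,39,40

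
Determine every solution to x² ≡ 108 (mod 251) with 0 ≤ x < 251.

Since 251 ≡ 3 (mod 4), a square root of 108 is 108^((251+1)/4) = 108^63 mod 251.
Repeated squaring: 108^2≡118, 108^4≡119, 108^8≡105, 108^16≡232, 108^32≡110 (mod 251).
108^63 = 108^(32+16+8+4+2+1) ≡ 205 (mod 251).
Check: 205² = 42025 ≡ 108 (mod 251). The two roots are 46 and 205.

46, 205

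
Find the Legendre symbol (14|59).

-1

Euler's criterion: (14/59) ≡ 14^29 (mod 59).
14^2 ≡ 19 (mod 59)
14^4 ≡ 7 (mod 59)
14^8 ≡ 49 (mod 59)
14^16 ≡ 41 (mod 59)
14^29 = 14^(16+8+4+1) ≡ 58 (mod 59).
Result is 58 ≡ −1, so (14/59) = −1.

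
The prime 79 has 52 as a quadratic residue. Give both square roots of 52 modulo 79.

Since 79 ≡ 3 (mod 4), a square root of 52 is 52^((79+1)/4) = 52^20 mod 79.
Repeated squaring: 52^2≡18, 52^4≡8, 52^8≡64, 52^16≡67 (mod 79).
52^20 = 52^(16+4) ≡ 62 (mod 79).
Check: 62² = 3844 ≡ 52 (mod 79). The two roots are 17 and 62.

17, 62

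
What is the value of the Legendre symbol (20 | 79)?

1

Pull out 2^2: since 79 ≡ 7 (mod 8), (2/79) = +1, so (2/79)^2 = +1.
Reciprocity: 5 ≡ 1 and 79 ≡ 3 (mod 4), so (5/79) = +(79/5).
Reduce top mod 5: now compute (4/5).
Pull out 2^2: since 5 ≡ 5 (mod 8), (2/5) = -1, so (2/5)^2 = +1.
Reached (1/5) = 1. Collecting the sign flips along the way, the symbol is +1.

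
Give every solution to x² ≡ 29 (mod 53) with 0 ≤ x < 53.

53 ≡ 1 (mod 4), so we find a root by search.
Trying successive values, 20² = 400 ≡ 29 (mod 53). The other root is 53 − 20 = 33.

20, 33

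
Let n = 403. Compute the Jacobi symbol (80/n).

-1

Pull out 2^4: since 403 ≡ 3 (mod 8), (2/403) = -1, so (2/403)^4 = +1.
Reciprocity: 5 ≡ 1 and 403 ≡ 3 (mod 4), so (5/403) = +(403/5).
Reduce top mod 5: now compute (3/5).
Reciprocity: 3 ≡ 3 and 5 ≡ 1 (mod 4), so (3/5) = +(5/3).
Reduce top mod 3: now compute (2/3).
Pull out 2: since 3 ≡ 3 (mod 8), (2/3) = -1.
Reached (1/3) = 1. Collecting the sign flips along the way, the symbol is -1.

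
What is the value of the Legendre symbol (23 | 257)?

Reciprocity: 23 ≡ 3 and 257 ≡ 1 (mod 4), so (23/257) = +(257/23).
Reduce top mod 23: now compute (4/23).
Pull out 2^2: since 23 ≡ 7 (mod 8), (2/23) = +1, so (2/23)^2 = +1.
Reached (1/23) = 1. Collecting the sign flips along the way, the symbol is +1.

1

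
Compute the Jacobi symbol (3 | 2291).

1

Reciprocity: 3 ≡ 3 and 2291 ≡ 3 (mod 4), so (3/2291) = −(2291/3).
Reduce top mod 3: now compute (2/3).
Pull out 2: since 3 ≡ 3 (mod 8), (2/3) = -1.
Reached (1/3) = 1. Collecting the sign flips along the way, the symbol is +1.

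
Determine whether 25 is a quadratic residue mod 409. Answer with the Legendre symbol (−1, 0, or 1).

1

Euler's criterion: (25/409) ≡ 25^204 (mod 409).
25^2 ≡ 216 (mod 409)
25^4 ≡ 30 (mod 409)
25^8 ≡ 82 (mod 409)
25^16 ≡ 180 (mod 409)
25^32 ≡ 89 (mod 409)
25^64 ≡ 150 (mod 409)
25^128 ≡ 5 (mod 409)
25^204 = 25^(128+64+8+4) ≡ 1 (mod 409).
Result is 1, so (25/409) = 1.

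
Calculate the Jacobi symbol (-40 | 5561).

First reduce: -40 ≡ 5521 (mod 5561).
Reciprocity: 5521 ≡ 1 and 5561 ≡ 1 (mod 4), so (5521/5561) = +(5561/5521).
Reduce top mod 5521: now compute (40/5521).
Pull out 2^3: since 5521 ≡ 1 (mod 8), (2/5521) = +1, so (2/5521)^3 = +1.
Reciprocity: 5 ≡ 1 and 5521 ≡ 1 (mod 4), so (5/5521) = +(5521/5).
Reduce top mod 5: now compute (1/5).
Reached (1/5) = 1. Collecting the sign flips along the way, the symbol is +1.

1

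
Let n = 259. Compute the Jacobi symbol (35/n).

Reciprocity: 35 ≡ 3 and 259 ≡ 3 (mod 4), so (35/259) = −(259/35).
Reduce top mod 35: now compute (14/35).
Pull out 2: since 35 ≡ 3 (mod 8), (2/35) = -1.
Reciprocity: 7 ≡ 3 and 35 ≡ 3 (mod 4), so (7/35) = −(35/7).
Reduce top mod 7: now compute (0/7).
Top reduces to 0: gcd > 1, so the symbol is 0.

0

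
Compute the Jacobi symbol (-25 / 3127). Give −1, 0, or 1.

First reduce: -25 ≡ 3102 (mod 3127).
Pull out 2: since 3127 ≡ 7 (mod 8), (2/3127) = +1.
Reciprocity: 1551 ≡ 3 and 3127 ≡ 3 (mod 4), so (1551/3127) = −(3127/1551).
Reduce top mod 1551: now compute (25/1551).
Reciprocity: 25 ≡ 1 and 1551 ≡ 3 (mod 4), so (25/1551) = +(1551/25).
Reduce top mod 25: now compute (1/25).
Reached (1/25) = 1. Collecting the sign flips along the way, the symbol is -1.

-1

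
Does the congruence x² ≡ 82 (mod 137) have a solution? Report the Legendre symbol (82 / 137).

Pull out 2: since 137 ≡ 1 (mod 8), (2/137) = +1.
Reciprocity: 41 ≡ 1 and 137 ≡ 1 (mod 4), so (41/137) = +(137/41).
Reduce top mod 41: now compute (14/41).
Pull out 2: since 41 ≡ 1 (mod 8), (2/41) = +1.
Reciprocity: 7 ≡ 3 and 41 ≡ 1 (mod 4), so (7/41) = +(41/7).
Reduce top mod 7: now compute (6/7).
Pull out 2: since 7 ≡ 7 (mod 8), (2/7) = +1.
Reciprocity: 3 ≡ 3 and 7 ≡ 3 (mod 4), so (3/7) = −(7/3).
Reduce top mod 3: now compute (1/3).
Reached (1/3) = 1. Collecting the sign flips along the way, the symbol is -1.

-1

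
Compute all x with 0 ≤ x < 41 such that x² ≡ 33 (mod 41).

41 ≡ 1 (mod 4), so we find a root by search.
Trying successive values, 19² = 361 ≡ 33 (mod 41). The other root is 41 − 19 = 22.

19, 22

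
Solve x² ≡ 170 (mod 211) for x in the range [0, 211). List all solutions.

Since 211 ≡ 3 (mod 4), a square root of 170 is 170^((211+1)/4) = 170^53 mod 211.
Repeated squaring: 170^2≡204, 170^4≡49, 170^8≡80, 170^16≡70, 170^32≡47 (mod 211).
170^53 = 170^(32+16+4+1) ≡ 176 (mod 211).
Check: 176² = 30976 ≡ 170 (mod 211). The two roots are 35 and 176.

35, 176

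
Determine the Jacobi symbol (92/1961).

1

Pull out 2^2: since 1961 ≡ 1 (mod 8), (2/1961) = +1, so (2/1961)^2 = +1.
Reciprocity: 23 ≡ 3 and 1961 ≡ 1 (mod 4), so (23/1961) = +(1961/23).
Reduce top mod 23: now compute (6/23).
Pull out 2: since 23 ≡ 7 (mod 8), (2/23) = +1.
Reciprocity: 3 ≡ 3 and 23 ≡ 3 (mod 4), so (3/23) = −(23/3).
Reduce top mod 3: now compute (2/3).
Pull out 2: since 3 ≡ 3 (mod 8), (2/3) = -1.
Reached (1/3) = 1. Collecting the sign flips along the way, the symbol is +1.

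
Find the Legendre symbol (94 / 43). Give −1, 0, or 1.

-1

First reduce: 94 ≡ 8 (mod 43).
Pull out 2^3: since 43 ≡ 3 (mod 8), (2/43) = -1, so (2/43)^3 = -1.
Reached (1/43) = 1. Collecting the sign flips along the way, the symbol is -1.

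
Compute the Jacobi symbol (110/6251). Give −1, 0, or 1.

1

Pull out 2: since 6251 ≡ 3 (mod 8), (2/6251) = -1.
Reciprocity: 55 ≡ 3 and 6251 ≡ 3 (mod 4), so (55/6251) = −(6251/55).
Reduce top mod 55: now compute (36/55).
Pull out 2^2: since 55 ≡ 7 (mod 8), (2/55) = +1, so (2/55)^2 = +1.
Reciprocity: 9 ≡ 1 and 55 ≡ 3 (mod 4), so (9/55) = +(55/9).
Reduce top mod 9: now compute (1/9).
Reached (1/9) = 1. Collecting the sign flips along the way, the symbol is +1.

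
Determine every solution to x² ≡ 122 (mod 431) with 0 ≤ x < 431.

Since 431 ≡ 3 (mod 4), a square root of 122 is 122^((431+1)/4) = 122^108 mod 431.
Repeated squaring: 122^2≡230, 122^4≡318, 122^8≡270, 122^16≡61, 122^32≡273, 122^64≡397 (mod 431).
122^108 = 122^(64+32+8+4) ≡ 98 (mod 431).
Check: 98² = 9604 ≡ 122 (mod 431). The two roots are 98 and 333.

98, 333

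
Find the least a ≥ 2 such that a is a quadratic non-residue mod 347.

2

(2/347) = −1, so 2 is the smallest positive non-residue mod 347.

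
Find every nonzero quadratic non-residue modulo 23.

5,7,10,11,14,15,17,19,20,21,22

Square k = 1,…,11 (k and 23−k give the same square):
1²=1, 2²=4, 3²=9, 4²=16, 5²≡2, 6²≡13, 7²≡3, 8²≡18, 9²≡12, 10²≡8, 11²≡6 (mod 23).
The residues are {1, 2, 3, 4, 6, 8, 9, 12, 13, 16, 18}; the non-residues are the remaining 11 nonzero classes.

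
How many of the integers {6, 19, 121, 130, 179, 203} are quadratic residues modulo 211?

(6/211) = +1 → QR.
(19/211) = +1 → QR.
(121/211) = +1 → QR.
(130/211) = -1 → non-residue.
(179/211) = +1 → QR.
(203/211) = +1 → QR.
Total quadratic residues among the 6: 5.

5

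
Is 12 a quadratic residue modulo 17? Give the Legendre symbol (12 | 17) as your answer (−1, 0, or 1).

-1

Pull out 2^2: since 17 ≡ 1 (mod 8), (2/17) = +1, so (2/17)^2 = +1.
Reciprocity: 3 ≡ 3 and 17 ≡ 1 (mod 4), so (3/17) = +(17/3).
Reduce top mod 3: now compute (2/3).
Pull out 2: since 3 ≡ 3 (mod 8), (2/3) = -1.
Reached (1/3) = 1. Collecting the sign flips along the way, the symbol is -1.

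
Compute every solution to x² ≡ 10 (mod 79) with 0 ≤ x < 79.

Since 79 ≡ 3 (mod 4), a square root of 10 is 10^((79+1)/4) = 10^20 mod 79.
Repeated squaring: 10^2≡21, 10^4≡46, 10^8≡62, 10^16≡52 (mod 79).
10^20 = 10^(16+4) ≡ 22 (mod 79).
Check: 22² = 484 ≡ 10 (mod 79). The two roots are 22 and 57.

22, 57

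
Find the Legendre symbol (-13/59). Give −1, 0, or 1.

1

Euler's criterion: (-13/59) ≡ 46^29 (mod 59).
46^2 ≡ 51 (mod 59)
46^4 ≡ 5 (mod 59)
46^8 ≡ 25 (mod 59)
46^16 ≡ 35 (mod 59)
46^29 = 46^(16+8+4+1) ≡ 1 (mod 59).
Result is 1, so (-13/59) = 1.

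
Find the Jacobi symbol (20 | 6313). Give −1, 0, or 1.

-1

Pull out 2^2: since 6313 ≡ 1 (mod 8), (2/6313) = +1, so (2/6313)^2 = +1.
Reciprocity: 5 ≡ 1 and 6313 ≡ 1 (mod 4), so (5/6313) = +(6313/5).
Reduce top mod 5: now compute (3/5).
Reciprocity: 3 ≡ 3 and 5 ≡ 1 (mod 4), so (3/5) = +(5/3).
Reduce top mod 3: now compute (2/3).
Pull out 2: since 3 ≡ 3 (mod 8), (2/3) = -1.
Reached (1/3) = 1. Collecting the sign flips along the way, the symbol is -1.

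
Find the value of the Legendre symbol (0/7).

0

Top reduces to 0: gcd > 1, so the symbol is 0.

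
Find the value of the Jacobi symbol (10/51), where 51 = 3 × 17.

-1

Pull out 2: since 51 ≡ 3 (mod 8), (2/51) = -1.
Reciprocity: 5 ≡ 1 and 51 ≡ 3 (mod 4), so (5/51) = +(51/5).
Reduce top mod 5: now compute (1/5).
Reached (1/5) = 1. Collecting the sign flips along the way, the symbol is -1.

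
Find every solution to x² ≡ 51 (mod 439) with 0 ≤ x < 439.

Since 439 ≡ 3 (mod 4), a square root of 51 is 51^((439+1)/4) = 51^110 mod 439.
Repeated squaring: 51^2≡406, 51^4≡211, 51^8≡182, 51^16≡199, 51^32≡91, 51^64≡379 (mod 439).
51^110 = 51^(64+32+8+4+2) ≡ 200 (mod 439).
Check: 200² = 40000 ≡ 51 (mod 439). The two roots are 200 and 239.

200, 239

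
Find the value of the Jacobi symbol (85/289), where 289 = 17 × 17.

Reciprocity: 85 ≡ 1 and 289 ≡ 1 (mod 4), so (85/289) = +(289/85).
Reduce top mod 85: now compute (34/85).
Pull out 2: since 85 ≡ 5 (mod 8), (2/85) = -1.
Reciprocity: 17 ≡ 1 and 85 ≡ 1 (mod 4), so (17/85) = +(85/17).
Reduce top mod 17: now compute (0/17).
Top reduces to 0: gcd > 1, so the symbol is 0.

0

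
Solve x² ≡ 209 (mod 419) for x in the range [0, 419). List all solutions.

48, 371

Since 419 ≡ 3 (mod 4), a square root of 209 is 209^((419+1)/4) = 209^105 mod 419.
Repeated squaring: 209^2≡105, 209^4≡131, 209^8≡401, 209^16≡324, 209^32≡226, 209^64≡377 (mod 419).
209^105 = 209^(64+32+8+1) ≡ 48 (mod 419).
Check: 48² = 2304 ≡ 209 (mod 419). The two roots are 48 and 371.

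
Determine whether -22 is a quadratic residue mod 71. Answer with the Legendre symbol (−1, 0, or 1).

1

Euler's criterion: (-22/71) ≡ 49^35 (mod 71).
49^2 ≡ 58 (mod 71)
49^4 ≡ 27 (mod 71)
49^8 ≡ 19 (mod 71)
49^16 ≡ 6 (mod 71)
49^32 ≡ 36 (mod 71)
49^35 = 49^(32+2+1) ≡ 1 (mod 71).
Result is 1, so (-22/71) = 1.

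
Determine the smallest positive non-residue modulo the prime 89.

(2/89) = +1, so 2 is a residue.
(3/89) = −1, so 3 is the smallest positive non-residue mod 89.

3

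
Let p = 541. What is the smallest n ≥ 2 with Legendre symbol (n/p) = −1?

(2/541) = −1, so 2 is the smallest positive non-residue mod 541.

2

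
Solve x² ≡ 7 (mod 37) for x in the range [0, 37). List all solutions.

9, 28

37 ≡ 1 (mod 4), so we find a root by search.
Trying successive values, 9² = 81 ≡ 7 (mod 37). The other root is 37 − 9 = 28.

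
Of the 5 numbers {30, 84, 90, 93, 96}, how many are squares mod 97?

(30/97) = -1 → non-residue.
(84/97) = -1 → non-residue.
(90/97) = -1 → non-residue.
(93/97) = +1 → QR.
(96/97) = +1 → QR.
Total quadratic residues among the 5: 2.

2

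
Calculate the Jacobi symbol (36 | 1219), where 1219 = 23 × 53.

1

Pull out 2^2: since 1219 ≡ 3 (mod 8), (2/1219) = -1, so (2/1219)^2 = +1.
Reciprocity: 9 ≡ 1 and 1219 ≡ 3 (mod 4), so (9/1219) = +(1219/9).
Reduce top mod 9: now compute (4/9).
Pull out 2^2: since 9 ≡ 1 (mod 8), (2/9) = +1, so (2/9)^2 = +1.
Reached (1/9) = 1. Collecting the sign flips along the way, the symbol is +1.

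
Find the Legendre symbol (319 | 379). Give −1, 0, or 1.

Reciprocity: 319 ≡ 3 and 379 ≡ 3 (mod 4), so (319/379) = −(379/319).
Reduce top mod 319: now compute (60/319).
Pull out 2^2: since 319 ≡ 7 (mod 8), (2/319) = +1, so (2/319)^2 = +1.
Reciprocity: 15 ≡ 3 and 319 ≡ 3 (mod 4), so (15/319) = −(319/15).
Reduce top mod 15: now compute (4/15).
Pull out 2^2: since 15 ≡ 7 (mod 8), (2/15) = +1, so (2/15)^2 = +1.
Reached (1/15) = 1. Collecting the sign flips along the way, the symbol is +1.

1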